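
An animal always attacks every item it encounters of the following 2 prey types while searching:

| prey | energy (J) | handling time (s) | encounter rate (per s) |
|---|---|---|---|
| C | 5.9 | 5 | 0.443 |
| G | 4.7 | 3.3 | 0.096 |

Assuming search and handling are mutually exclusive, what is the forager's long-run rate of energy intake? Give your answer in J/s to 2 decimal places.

0.87 J/s

R = Σλ_iE_i / (1 + Σλ_ih_i)
Numerator: 0.443×5.9 + 0.096×4.7 = 3.065
Denominator: 1 + 0.443×5 + 0.096×3.3 = 3.532
R = 3.065/3.532 = 0.8678 J/s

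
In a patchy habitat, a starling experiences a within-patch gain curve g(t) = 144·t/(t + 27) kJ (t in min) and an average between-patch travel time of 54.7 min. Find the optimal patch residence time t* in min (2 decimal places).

38.43 min

By the marginal value theorem, leave when the instantaneous gain rate g'(t) equals the habitat-wide average g(t)/(T + t).
g'(t) = 144·27/(t + 27)². Setting 144·27/(t+27)² = 144t/[(t+27)(54.7+t)] gives 27(54.7+t) = t(t+27), so t² = 27×54.7 = 1477.
t* = √1477 = 38.43 min.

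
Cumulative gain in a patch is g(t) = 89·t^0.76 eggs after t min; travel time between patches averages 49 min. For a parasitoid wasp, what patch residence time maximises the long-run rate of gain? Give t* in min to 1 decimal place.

Optimal t* satisfies g'(t*) = g(t*)/(T + t*).
g'(t) = 0.76·89·t^-0.24. Setting 0.76·89·t^-0.24 = 89·t^0.76/(49+t) gives 0.76(49+t) = t, so 0.24·t = 0.76×49.
t* = 0.76×49/0.24 = 155.2 min.

155.2 min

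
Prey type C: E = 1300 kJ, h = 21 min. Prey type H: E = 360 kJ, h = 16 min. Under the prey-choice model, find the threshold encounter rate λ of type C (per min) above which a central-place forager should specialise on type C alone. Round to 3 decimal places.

0.027 per min

Drop type H once their profitability E₂/h₂ falls below the rate achievable on type C alone: E₂/h₂ = λE₁/(1 + λh₁).
Solve for λ: λE₁h₂ = E₂(1 + λh₁) → λ(E₁h₂ − E₂h₁) = E₂ → λ = E₂/(E₁h₂ − E₂h₁).
λ = 360/(1300×16 − 360×21) = 360/1.324e+04 = 0.02719 per min.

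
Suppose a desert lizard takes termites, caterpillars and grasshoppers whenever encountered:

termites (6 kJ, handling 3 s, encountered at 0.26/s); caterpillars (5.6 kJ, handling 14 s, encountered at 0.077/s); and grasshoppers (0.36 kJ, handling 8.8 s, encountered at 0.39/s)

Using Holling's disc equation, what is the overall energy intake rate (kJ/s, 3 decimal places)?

0.339 kJ/s

R = (0.26×6 + 0.077×5.6 + 0.39×0.36) / (1 + 0.26×3 + 0.077×14 + 0.39×8.8) = 2.132/6.29 = 0.3389 kJ/s.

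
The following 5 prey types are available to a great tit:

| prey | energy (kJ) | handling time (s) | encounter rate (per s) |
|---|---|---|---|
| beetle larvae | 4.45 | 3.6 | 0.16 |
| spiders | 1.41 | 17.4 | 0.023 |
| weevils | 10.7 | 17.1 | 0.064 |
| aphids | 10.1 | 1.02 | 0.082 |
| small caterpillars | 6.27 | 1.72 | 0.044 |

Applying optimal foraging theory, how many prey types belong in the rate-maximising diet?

3

E/h in descending order: aphids 9.9, small caterpillars 3.65, beetle larvae 1.24, weevils 0.626, spiders 0.081 kJ/s. The optimal diet is the largest prefix of this list for which every included type satisfies E_i/h_i > R on the types above it.
Rate on top 1: 0.7643. small caterpillars: 3.65 > 0.7643 → include.
Rate on top 2: 0.9524. beetle larvae: 1.24 > 0.9524 → include.
Rate on top 3: 1.047. weevils: 0.626 < 1.047 → exclude; stop.
Optimal diet: aphids, small caterpillars, beetle larvae — 3 of 5 types.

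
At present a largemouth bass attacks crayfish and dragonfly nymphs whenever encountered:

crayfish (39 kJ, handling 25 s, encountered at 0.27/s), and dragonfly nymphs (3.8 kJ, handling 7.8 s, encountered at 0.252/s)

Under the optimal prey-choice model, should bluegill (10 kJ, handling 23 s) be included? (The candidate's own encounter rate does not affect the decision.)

Current rate: (0.27×39 + 0.252×3.8)/(1 + 0.27×25 + 0.252×7.8) = 1.182 kJ/s.
Profitability of bluegill: 10/23 = 0.4348 kJ/s.
0.4348 < 1.182, so adding bluegill would lower the average — exclude it.

No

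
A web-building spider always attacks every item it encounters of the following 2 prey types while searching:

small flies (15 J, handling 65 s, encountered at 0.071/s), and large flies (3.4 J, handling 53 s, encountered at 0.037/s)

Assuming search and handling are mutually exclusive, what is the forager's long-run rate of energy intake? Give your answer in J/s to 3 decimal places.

0.157 J/s

Energy encountered per unit search time: 0.071×15 + 0.037×3.4 = 1.191 J/s.
Handling time per unit search time: 0.071×65 + 0.037×53 = 6.576.
Rate = 1.191/(1 + 6.576) = 0.1572 J/s.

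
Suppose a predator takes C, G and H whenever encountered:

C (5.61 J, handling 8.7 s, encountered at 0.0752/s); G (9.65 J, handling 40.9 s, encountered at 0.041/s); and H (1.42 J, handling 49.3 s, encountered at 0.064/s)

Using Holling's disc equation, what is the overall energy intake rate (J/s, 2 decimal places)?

Energy encountered per unit search time: 0.0752×5.61 + 0.041×9.65 + 0.064×1.42 = 0.9084 J/s.
Handling time per unit search time: 0.0752×8.7 + 0.041×40.9 + 0.064×49.3 = 5.486.
Rate = 0.9084/(1 + 5.486) = 0.14 J/s.

0.14 J/s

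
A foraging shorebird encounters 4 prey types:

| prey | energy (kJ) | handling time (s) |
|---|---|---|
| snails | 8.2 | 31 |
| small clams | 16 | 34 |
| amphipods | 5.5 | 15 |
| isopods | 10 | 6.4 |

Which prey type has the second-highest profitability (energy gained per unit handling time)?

Profitability E/h (kJ/s): snails = 8.2/31 = 0.265, small clams = 16/34 = 0.471, amphipods = 5.5/15 = 0.367, isopods = 10/6.4 = 1.56.
Ranked: isopods > small clams > amphipods > snails.

small clams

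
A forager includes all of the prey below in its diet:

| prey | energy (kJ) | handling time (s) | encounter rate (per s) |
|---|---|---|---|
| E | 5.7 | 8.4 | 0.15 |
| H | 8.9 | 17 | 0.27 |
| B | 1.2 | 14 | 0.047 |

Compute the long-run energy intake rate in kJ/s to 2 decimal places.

Energy encountered per unit search time: 0.15×5.7 + 0.27×8.9 + 0.047×1.2 = 3.314 kJ/s.
Handling time per unit search time: 0.15×8.4 + 0.27×17 + 0.047×14 = 6.508.
Rate = 3.314/(1 + 6.508) = 0.4414 kJ/s.

0.44 kJ/s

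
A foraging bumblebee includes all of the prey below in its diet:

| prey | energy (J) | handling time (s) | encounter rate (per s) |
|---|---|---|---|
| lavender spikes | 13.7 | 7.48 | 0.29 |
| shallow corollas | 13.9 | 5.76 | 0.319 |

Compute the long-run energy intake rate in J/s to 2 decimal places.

Energy encountered per unit search time: 0.29×13.7 + 0.319×13.9 = 8.407 J/s.
Handling time per unit search time: 0.29×7.48 + 0.319×5.76 = 4.007.
Rate = 8.407/(1 + 4.007) = 1.679 J/s.

1.68 J/s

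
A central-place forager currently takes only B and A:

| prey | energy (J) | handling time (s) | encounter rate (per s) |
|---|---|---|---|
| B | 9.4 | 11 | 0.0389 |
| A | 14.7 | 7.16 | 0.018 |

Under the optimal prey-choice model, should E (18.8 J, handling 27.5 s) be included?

Yes

Intake rate on the current diet: R = (0.0389×9.4 + 0.018×14.7) / (1 + 0.0389×11 + 0.018×7.16) = 0.6303/1.557 = 0.4048 J/s.
E: E/h = 18.8/27.5 = 0.6836 J/s.
Since 0.6836 > R, including E increases the long-run rate.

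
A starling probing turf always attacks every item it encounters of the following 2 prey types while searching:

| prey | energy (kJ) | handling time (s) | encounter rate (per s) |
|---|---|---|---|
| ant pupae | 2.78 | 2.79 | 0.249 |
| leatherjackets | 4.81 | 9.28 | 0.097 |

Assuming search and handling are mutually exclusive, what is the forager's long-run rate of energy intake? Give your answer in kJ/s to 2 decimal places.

R = Σλ_iE_i / (1 + Σλ_ih_i)
Numerator: 0.249×2.78 + 0.097×4.81 = 1.159
Denominator: 1 + 0.249×2.79 + 0.097×9.28 = 2.595
R = 1.159/2.595 = 0.4466 kJ/s

0.45 kJ/s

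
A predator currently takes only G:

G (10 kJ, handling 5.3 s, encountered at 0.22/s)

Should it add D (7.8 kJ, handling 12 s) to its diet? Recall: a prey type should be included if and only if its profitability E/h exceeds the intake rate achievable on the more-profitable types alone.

On G alone, R = ΣλE/(1+Σλh) = 2.2/2.166 = 1.016 kJ/s.
Profitability of D: 7.8/12 = 0.65 kJ/s.
Since 0.65 < R, time spent handling D is better spent searching.

No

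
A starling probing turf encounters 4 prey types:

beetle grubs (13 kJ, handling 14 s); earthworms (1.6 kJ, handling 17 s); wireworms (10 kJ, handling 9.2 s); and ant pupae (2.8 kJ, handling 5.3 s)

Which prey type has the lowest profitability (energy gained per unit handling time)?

In descending order of E/h:
wireworms: 10/9.2 = 1.09 kJ/s
beetle grubs: 13/14 = 0.929 kJ/s
ant pupae: 2.8/5.3 = 0.528 kJ/s
earthworms: 1.6/17 = 0.0941 kJ/s

earthworms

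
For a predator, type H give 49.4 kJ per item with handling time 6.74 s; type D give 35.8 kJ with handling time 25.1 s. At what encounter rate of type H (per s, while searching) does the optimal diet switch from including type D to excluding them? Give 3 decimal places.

0.036 per s

At the threshold, the rate on type H alone equals the profitability of type D: λ·49.4/(1 + λ·6.74) = 35.8/25.1 = 1.426.
Rearranging, λ(49.4 − 1.426×6.74) = 1.426, so λ = 1.426/39.79 = 0.03585 per s.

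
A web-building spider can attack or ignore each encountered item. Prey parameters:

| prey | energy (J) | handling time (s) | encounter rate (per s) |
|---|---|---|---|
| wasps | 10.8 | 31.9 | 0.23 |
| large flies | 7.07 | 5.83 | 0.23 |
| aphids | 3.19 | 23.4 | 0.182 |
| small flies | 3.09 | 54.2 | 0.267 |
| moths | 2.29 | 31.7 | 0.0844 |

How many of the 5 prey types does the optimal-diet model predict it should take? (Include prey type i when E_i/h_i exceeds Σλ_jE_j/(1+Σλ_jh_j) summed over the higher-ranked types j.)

Profitabilities (E/h, J/s): large flies 1.21, wasps 0.339, aphids 0.136, moths 0.0722, small flies 0.057. Add prey in this order while the next type's profitability exceeds the intake rate on those already taken.
Rate on top 1: 0.6946. wasps: 0.339 < 0.6946 → exclude; stop.
Optimal diet: large flies — 1 of 5 types.

1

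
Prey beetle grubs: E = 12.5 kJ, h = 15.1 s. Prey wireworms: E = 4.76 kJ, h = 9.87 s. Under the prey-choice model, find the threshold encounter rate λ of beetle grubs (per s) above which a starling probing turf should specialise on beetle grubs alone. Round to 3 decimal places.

0.092 per s

Drop wireworms once their profitability E₂/h₂ falls below the rate achievable on beetle grubs alone: E₂/h₂ = λE₁/(1 + λh₁).
Solve for λ: λE₁h₂ = E₂(1 + λh₁) → λ(E₁h₂ − E₂h₁) = E₂ → λ = E₂/(E₁h₂ − E₂h₁).
λ = 4.76/(12.5×9.87 − 4.76×15.1) = 4.76/51.5 = 0.09243 per s.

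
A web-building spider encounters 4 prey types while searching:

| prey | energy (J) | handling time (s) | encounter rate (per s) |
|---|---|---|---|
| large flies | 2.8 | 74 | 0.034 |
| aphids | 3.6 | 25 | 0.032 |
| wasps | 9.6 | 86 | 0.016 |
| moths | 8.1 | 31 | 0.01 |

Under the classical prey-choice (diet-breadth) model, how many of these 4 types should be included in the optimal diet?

3

Rank by E/h (J/s): moths 0.261, aphids 0.144, wasps 0.112, large flies 0.0378. Include each in turn until the next type's E/h falls below the running intake rate.
Rate on top 1: 0.06183. aphids: 0.144 > 0.06183 → include.
Rate on top 2: 0.09299. wasps: 0.112 > 0.09299 → include.
Rate on top 3: 0.1003. large flies: 0.0378 < 0.1003 → exclude; stop.
Optimal diet: moths, aphids, wasps — 3 of 4 types.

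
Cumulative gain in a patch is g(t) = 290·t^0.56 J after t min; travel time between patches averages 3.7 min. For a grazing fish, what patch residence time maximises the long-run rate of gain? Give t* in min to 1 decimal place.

By the marginal value theorem, leave when the instantaneous gain rate g'(t) equals the habitat-wide average g(t)/(T + t).
g'(t) = 0.56·290·t^-0.44. Setting 0.56·290·t^-0.44 = 290·t^0.56/(3.7+t) gives 0.56(3.7+t) = t, so 0.44·t = 0.56×3.7.
t* = 0.56×3.7/0.44 = 4.709 min.

4.7 min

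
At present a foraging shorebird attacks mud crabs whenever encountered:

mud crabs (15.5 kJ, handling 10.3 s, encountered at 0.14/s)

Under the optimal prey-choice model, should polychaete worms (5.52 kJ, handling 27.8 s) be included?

Intake rate on the current diet: R = (0.14×15.5) / (1 + 0.14×10.3) = 2.17/2.442 = 0.8886 kJ/s.
polychaete worms: E/h = 5.52/27.8 = 0.1986 kJ/s.
0.1986 < 0.8886, so adding polychaete worms would lower the average — exclude it.

No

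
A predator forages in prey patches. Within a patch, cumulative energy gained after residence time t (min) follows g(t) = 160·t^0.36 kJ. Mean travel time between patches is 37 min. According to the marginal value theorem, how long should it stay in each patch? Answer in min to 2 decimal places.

20.81 min

Optimal t* satisfies g'(t*) = g(t*)/(T + t*).
g'(t) = 0.36·160·t^-0.64. Setting 0.36·160·t^-0.64 = 160·t^0.36/(37+t) gives 0.36(37+t) = t, so 0.64·t = 0.36×37.
t* = 0.36×37/0.64 = 20.81 min.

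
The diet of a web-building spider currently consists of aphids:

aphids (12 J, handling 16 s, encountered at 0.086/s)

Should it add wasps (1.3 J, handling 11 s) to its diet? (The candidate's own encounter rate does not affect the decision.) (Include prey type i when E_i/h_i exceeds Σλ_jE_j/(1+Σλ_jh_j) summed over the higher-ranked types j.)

No

On aphids alone, R = ΣλE/(1+Σλh) = 1.032/2.376 = 0.4343 J/s.
Profitability of wasps: 1.3/11 = 0.1182 J/s.
Since 0.1182 < R, time spent handling wasps is better spent searching.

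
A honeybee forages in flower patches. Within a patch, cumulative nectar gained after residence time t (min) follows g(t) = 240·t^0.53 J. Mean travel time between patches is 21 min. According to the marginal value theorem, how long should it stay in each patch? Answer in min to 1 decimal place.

Optimal t* satisfies g'(t*) = g(t*)/(T + t*).
g'(t) = 0.53·240·t^-0.47. Setting 0.53·240·t^-0.47 = 240·t^0.53/(21+t) gives 0.53(21+t) = t, so 0.47·t = 0.53×21.
t* = 0.53×21/0.47 = 23.68 min.

23.7 min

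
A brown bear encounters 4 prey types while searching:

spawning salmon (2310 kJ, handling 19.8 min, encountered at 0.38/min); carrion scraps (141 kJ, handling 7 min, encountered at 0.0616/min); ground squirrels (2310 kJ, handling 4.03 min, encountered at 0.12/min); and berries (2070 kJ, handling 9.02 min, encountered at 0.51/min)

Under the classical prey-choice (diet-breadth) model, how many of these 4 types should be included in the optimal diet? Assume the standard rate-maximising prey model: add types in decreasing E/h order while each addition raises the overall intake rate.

2

E/h in descending order: ground squirrels 573, berries 229, spawning salmon 117, carrion scraps 20.1 kJ/min. The optimal diet is the largest prefix of this list for which every included type satisfies E_i/h_i > R on the types above it.
Rate on top 1: 186.8. berries: 229 > 186.8 → include.
Rate on top 2: 219.1. spawning salmon: 117 < 219.1 → exclude; stop.
Optimal diet: ground squirrels, berries — 2 of 4 types.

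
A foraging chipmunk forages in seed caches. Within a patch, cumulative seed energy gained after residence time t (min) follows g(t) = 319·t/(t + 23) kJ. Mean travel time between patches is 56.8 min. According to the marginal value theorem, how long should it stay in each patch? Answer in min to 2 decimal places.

36.14 min

Optimal t* satisfies g'(t*) = g(t*)/(T + t*).
g'(t) = 319·23/(t + 23)². Setting 319·23/(t+23)² = 319t/[(t+23)(56.8+t)] gives 23(56.8+t) = t(t+23), so t² = 23×56.8 = 1306.
t* = √1306 = 36.14 min.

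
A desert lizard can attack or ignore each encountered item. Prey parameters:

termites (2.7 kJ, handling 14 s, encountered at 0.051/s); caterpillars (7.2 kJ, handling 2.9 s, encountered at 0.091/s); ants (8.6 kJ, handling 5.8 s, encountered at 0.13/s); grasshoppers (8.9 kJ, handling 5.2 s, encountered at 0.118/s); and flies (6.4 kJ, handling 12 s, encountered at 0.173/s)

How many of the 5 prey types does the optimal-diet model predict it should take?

Rank by E/h (kJ/s): caterpillars 2.48, grasshoppers 1.71, ants 1.48, flies 0.533, termites 0.193. Include each in turn until the next type's E/h falls below the running intake rate.
Rate on top 1: 0.5184. grasshoppers: 1.71 > 0.5184 → include.
Rate on top 2: 0.9083. ants: 1.48 > 0.9083 → include.
Rate on top 3: 1.073. flies: 0.533 < 1.073 → exclude; stop.
Optimal diet: caterpillars, grasshoppers, ants — 3 of 5 types.

3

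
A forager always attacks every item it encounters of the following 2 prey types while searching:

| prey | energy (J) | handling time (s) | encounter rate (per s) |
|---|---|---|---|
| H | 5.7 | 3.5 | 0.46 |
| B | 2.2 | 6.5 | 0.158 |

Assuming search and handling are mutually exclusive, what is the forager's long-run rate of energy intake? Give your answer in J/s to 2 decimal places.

0.82 J/s

R = (0.46×5.7 + 0.158×2.2) / (1 + 0.46×3.5 + 0.158×6.5) = 2.97/3.637 = 0.8165 J/s.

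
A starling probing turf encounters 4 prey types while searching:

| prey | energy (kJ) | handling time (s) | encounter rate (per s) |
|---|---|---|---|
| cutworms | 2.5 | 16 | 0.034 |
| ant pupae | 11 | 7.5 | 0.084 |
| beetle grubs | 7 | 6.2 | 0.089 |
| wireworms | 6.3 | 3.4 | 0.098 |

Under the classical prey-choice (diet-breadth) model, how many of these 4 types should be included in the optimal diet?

E/h in descending order: wireworms 1.85, ant pupae 1.47, beetle grubs 1.13, cutworms 0.156 kJ/s. The optimal diet is the largest prefix of this list for which every included type satisfies E_i/h_i > R on the types above it.
Rate on top 1: 0.4631. ant pupae: 1.47 > 0.4631 → include.
Rate on top 2: 0.7851. beetle grubs: 1.13 > 0.7851 → include.
Rate on top 3: 0.8606. cutworms: 0.156 < 0.8606 → exclude; stop.
Optimal diet: wireworms, ant pupae, beetle grubs — 3 of 4 types.

3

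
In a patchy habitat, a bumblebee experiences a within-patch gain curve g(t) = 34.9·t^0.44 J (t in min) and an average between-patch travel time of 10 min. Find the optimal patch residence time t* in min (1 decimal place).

By the marginal value theorem, leave when the instantaneous gain rate g'(t) equals the habitat-wide average g(t)/(T + t).
g'(t) = 0.44·34.9·t^-0.56. Setting 0.44·34.9·t^-0.56 = 34.9·t^0.44/(10+t) gives 0.44(10+t) = t, so 0.56·t = 0.44×10.
t* = 0.44×10/0.56 = 7.857 min.

7.9 min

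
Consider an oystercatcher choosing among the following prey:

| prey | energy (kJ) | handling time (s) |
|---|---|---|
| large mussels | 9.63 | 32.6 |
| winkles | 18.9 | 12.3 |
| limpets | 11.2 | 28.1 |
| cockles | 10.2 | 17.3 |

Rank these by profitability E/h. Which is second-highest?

In descending order of E/h:
winkles: 18.9/12.3 = 1.54 kJ/s
cockles: 10.2/17.3 = 0.59 kJ/s
limpets: 11.2/28.1 = 0.399 kJ/s
large mussels: 9.63/32.6 = 0.295 kJ/s

cockles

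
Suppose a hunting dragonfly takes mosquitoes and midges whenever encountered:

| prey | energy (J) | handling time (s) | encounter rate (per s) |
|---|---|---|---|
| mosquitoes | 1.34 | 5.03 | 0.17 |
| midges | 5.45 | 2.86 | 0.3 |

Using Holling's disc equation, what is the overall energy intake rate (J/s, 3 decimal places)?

0.687 J/s

R = (0.17×1.34 + 0.3×5.45) / (1 + 0.17×5.03 + 0.3×2.86) = 1.863/2.713 = 0.6866 J/s.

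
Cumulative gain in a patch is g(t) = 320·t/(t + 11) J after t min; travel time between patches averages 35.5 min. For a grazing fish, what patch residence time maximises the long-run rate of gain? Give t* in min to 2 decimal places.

19.76 min

Maximise g(t)/(T+t): set derivative to zero → g'(t)(T+t) = g(t).
g'(t) = 320·11/(t + 11)². Setting 320·11/(t+11)² = 320t/[(t+11)(35.5+t)] gives 11(35.5+t) = t(t+11), so t² = 11×35.5 = 390.5.
t* = √390.5 = 19.76 min.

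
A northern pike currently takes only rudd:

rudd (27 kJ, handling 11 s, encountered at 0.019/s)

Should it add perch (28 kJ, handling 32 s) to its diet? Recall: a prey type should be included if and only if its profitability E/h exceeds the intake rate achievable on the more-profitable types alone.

Yes

Current rate: (0.019×27)/(1 + 0.019×11) = 0.4243 kJ/s.
perch: E/h = 28/32 = 0.875 kJ/s.
0.875 > 0.4243, so adding perch raises the average — include it.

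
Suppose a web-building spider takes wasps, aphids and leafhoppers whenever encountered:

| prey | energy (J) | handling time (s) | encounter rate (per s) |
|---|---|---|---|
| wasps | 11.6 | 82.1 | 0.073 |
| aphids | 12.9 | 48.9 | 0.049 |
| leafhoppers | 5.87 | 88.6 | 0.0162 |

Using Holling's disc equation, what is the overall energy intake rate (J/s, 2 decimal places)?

R = Σλ_iE_i / (1 + Σλ_ih_i)
Numerator: 0.073×11.6 + 0.049×12.9 + 0.0162×5.87 = 1.574
Denominator: 1 + 0.073×82.1 + 0.049×48.9 + 0.0162×88.6 = 10.82
R = 1.574/10.82 = 0.1454 J/s

0.15 J/s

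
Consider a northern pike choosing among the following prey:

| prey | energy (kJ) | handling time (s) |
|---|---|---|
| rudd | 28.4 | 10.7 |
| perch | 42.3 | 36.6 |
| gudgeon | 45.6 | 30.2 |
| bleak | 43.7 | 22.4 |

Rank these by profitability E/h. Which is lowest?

perch

In descending order of E/h:
rudd: 28.4/10.7 = 2.65 kJ/s
bleak: 43.7/22.4 = 1.95 kJ/s
gudgeon: 45.6/30.2 = 1.51 kJ/s
perch: 42.3/36.6 = 1.16 kJ/s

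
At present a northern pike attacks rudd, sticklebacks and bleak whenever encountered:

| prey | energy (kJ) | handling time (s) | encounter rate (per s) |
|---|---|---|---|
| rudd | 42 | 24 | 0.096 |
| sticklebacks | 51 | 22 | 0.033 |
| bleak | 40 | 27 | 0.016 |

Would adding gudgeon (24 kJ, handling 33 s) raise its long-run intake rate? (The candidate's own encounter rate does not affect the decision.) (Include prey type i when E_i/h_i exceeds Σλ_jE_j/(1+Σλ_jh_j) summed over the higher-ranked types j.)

No

Current rate: (0.096×42 + 0.033×51 + 0.016×40)/(1 + 0.096×24 + 0.033×22 + 0.016×27) = 1.424 kJ/s.
Profitability of gudgeon: 24/33 = 0.7273 kJ/s.
0.7273 < 1.424, so adding gudgeon would lower the average — exclude it.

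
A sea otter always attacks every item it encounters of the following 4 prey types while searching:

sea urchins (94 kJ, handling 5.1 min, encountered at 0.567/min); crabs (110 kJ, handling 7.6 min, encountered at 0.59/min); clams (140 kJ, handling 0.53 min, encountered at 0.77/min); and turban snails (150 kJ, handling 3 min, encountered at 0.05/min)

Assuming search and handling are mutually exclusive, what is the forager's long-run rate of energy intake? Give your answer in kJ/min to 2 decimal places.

Energy encountered per unit search time: 0.567×94 + 0.59×110 + 0.77×140 + 0.05×150 = 233.5 kJ/min.
Handling time per unit search time: 0.567×5.1 + 0.59×7.6 + 0.77×0.53 + 0.05×3 = 7.934.
Rate = 233.5/(1 + 7.934) = 26.14 kJ/min.

26.14 kJ/min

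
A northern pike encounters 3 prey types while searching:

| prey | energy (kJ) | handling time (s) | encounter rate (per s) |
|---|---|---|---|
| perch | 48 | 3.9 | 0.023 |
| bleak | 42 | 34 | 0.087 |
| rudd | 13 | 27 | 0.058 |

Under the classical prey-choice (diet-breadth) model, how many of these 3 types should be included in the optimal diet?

2

E/h in descending order: perch 12.3, bleak 1.24, rudd 0.481 kJ/s. The optimal diet is the largest prefix of this list for which every included type satisfies E_i/h_i > R on the types above it.
Rate on top 1: 1.013. bleak: 1.24 > 1.013 → include.
Rate on top 2: 1.175. rudd: 0.481 < 1.175 → exclude; stop.
Optimal diet: perch, bleak — 2 of 3 types.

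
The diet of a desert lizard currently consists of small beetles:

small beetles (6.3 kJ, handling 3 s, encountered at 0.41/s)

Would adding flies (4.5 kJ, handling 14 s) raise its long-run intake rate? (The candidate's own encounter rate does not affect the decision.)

On small beetles alone, R = ΣλE/(1+Σλh) = 2.583/2.23 = 1.158 kJ/s.
Profitability of flies: 4.5/14 = 0.3214 kJ/s.
Since 0.3214 < R, time spent handling flies is better spent searching.

No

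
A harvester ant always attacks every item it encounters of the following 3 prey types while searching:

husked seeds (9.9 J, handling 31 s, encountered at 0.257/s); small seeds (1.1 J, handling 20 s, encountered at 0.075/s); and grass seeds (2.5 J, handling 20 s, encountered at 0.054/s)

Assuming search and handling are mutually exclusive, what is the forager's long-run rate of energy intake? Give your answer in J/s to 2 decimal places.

0.24 J/s

R = (0.257×9.9 + 0.075×1.1 + 0.054×2.5) / (1 + 0.257×31 + 0.075×20 + 0.054×20) = 2.762/11.55 = 0.2392 J/s.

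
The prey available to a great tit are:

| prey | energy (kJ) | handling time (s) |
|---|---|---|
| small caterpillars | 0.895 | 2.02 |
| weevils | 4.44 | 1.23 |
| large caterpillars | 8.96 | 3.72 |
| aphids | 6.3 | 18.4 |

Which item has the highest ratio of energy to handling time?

Profitability E/h (kJ/s): small caterpillars = 0.895/2.02 = 0.443, weevils = 4.44/1.23 = 3.61, large caterpillars = 8.96/3.72 = 2.41, aphids = 6.3/18.4 = 0.342.
Ranked: weevils > large caterpillars > small caterpillars > aphids.

weevils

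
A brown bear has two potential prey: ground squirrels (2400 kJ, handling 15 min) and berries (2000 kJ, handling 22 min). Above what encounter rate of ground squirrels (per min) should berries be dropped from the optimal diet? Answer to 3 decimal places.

At the threshold, the rate on ground squirrels alone equals the profitability of berries: λ·2400/(1 + λ·15) = 2000/22 = 90.91.
Rearranging, λ(2400 − 90.91×15) = 90.91, so λ = 90.91/1036 = 0.08772 per min.

0.088 per min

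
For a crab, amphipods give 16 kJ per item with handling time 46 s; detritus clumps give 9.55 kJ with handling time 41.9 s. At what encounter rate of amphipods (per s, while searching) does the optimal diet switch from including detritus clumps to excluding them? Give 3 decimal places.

At the threshold, the rate on amphipods alone equals the profitability of detritus clumps: λ·16/(1 + λ·46) = 9.55/41.9 = 0.2279.
Rearranging, λ(16 − 0.2279×46) = 0.2279, so λ = 0.2279/5.516 = 0.04132 per s.

0.041 per s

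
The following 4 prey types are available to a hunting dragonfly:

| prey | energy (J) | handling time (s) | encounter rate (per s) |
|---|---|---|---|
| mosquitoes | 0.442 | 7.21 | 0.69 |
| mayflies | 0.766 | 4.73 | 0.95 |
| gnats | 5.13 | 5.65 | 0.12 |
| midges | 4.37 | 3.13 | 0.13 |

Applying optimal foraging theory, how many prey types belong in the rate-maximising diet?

2

Profitabilities (E/h, J/s): midges 1.4, gnats 0.908, mayflies 0.162, mosquitoes 0.0613. Add prey in this order while the next type's profitability exceeds the intake rate on those already taken.
Rate on top 1: 0.4038. gnats: 0.908 > 0.4038 → include.
Rate on top 2: 0.5677. mayflies: 0.162 < 0.5677 → exclude; stop.
Optimal diet: midges, gnats — 2 of 4 types.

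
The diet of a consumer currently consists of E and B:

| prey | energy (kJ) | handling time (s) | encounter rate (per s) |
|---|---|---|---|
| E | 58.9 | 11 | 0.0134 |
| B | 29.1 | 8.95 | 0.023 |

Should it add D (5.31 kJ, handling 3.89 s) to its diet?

Yes

Current rate: (0.0134×58.9 + 0.023×29.1)/(1 + 0.0134×11 + 0.023×8.95) = 1.078 kJ/s.
Profitability of D: 5.31/3.89 = 1.365 kJ/s.
1.365 > 1.078, so adding D raises the average — include it.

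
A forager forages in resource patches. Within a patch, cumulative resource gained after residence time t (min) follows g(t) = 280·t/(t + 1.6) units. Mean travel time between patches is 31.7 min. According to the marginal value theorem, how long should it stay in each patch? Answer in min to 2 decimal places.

7.12 min

By the marginal value theorem, leave when the instantaneous gain rate g'(t) equals the habitat-wide average g(t)/(T + t).
g'(t) = 280·1.6/(t + 1.6)². Setting 280·1.6/(t+1.6)² = 280t/[(t+1.6)(31.7+t)] gives 1.6(31.7+t) = t(t+1.6), so t² = 1.6×31.7 = 50.72.
t* = √50.72 = 7.122 min.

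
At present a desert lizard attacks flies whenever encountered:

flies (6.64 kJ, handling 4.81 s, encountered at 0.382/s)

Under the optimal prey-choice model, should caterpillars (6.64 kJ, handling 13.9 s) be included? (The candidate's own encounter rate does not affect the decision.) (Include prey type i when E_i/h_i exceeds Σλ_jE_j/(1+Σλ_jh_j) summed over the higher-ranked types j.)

No

On flies alone, R = ΣλE/(1+Σλh) = 2.536/2.837 = 0.8939 kJ/s.
caterpillars: E/h = 6.64/13.9 = 0.4777 kJ/s.
0.4777 < 0.8939, so adding caterpillars would lower the average — exclude it.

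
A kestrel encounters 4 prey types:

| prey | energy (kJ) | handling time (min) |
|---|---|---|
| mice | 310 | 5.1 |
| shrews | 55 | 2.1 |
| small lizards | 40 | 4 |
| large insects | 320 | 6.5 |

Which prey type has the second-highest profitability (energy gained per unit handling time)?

large insects

In descending order of E/h:
mice: 310/5.1 = 60.8 kJ/min
large insects: 320/6.5 = 49.2 kJ/min
shrews: 55/2.1 = 26.2 kJ/min
small lizards: 40/4 = 10 kJ/min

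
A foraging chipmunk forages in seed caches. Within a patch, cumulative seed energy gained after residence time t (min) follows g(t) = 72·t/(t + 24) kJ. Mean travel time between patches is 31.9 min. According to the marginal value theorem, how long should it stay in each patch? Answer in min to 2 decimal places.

Optimal t* satisfies g'(t*) = g(t*)/(T + t*).
g'(t) = 72·24/(t + 24)². Setting 72·24/(t+24)² = 72t/[(t+24)(31.9+t)] gives 24(31.9+t) = t(t+24), so t² = 24×31.9 = 765.6.
t* = √765.6 = 27.67 min.

27.67 min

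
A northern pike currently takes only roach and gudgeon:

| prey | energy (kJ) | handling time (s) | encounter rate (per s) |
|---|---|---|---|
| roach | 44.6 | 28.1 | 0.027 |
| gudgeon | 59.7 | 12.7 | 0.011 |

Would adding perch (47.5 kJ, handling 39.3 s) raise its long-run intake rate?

Intake rate on the current diet: R = (0.027×44.6 + 0.011×59.7) / (1 + 0.027×28.1 + 0.011×12.7) = 1.861/1.898 = 0.9802 kJ/s.
Profitability of perch: 47.5/39.3 = 1.209 kJ/s.
1.209 > 0.9802, so adding perch raises the average — include it.

Yes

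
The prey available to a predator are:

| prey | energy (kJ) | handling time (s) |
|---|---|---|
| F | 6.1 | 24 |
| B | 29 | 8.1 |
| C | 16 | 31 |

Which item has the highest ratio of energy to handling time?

B

In descending order of E/h:
B: 29/8.1 = 3.58 kJ/s
C: 16/31 = 0.516 kJ/s
F: 6.1/24 = 0.254 kJ/s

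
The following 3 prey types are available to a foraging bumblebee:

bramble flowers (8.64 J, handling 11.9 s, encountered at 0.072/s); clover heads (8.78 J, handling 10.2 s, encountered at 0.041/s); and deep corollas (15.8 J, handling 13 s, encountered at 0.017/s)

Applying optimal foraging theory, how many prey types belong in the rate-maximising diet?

3

E/h in descending order: deep corollas 1.22, clover heads 0.861, bramble flowers 0.726 J/s. The optimal diet is the largest prefix of this list for which every included type satisfies E_i/h_i > R on the types above it.
Rate on top 1: 0.22. clover heads: 0.861 > 0.22 → include.
Rate on top 2: 0.3835. bramble flowers: 0.726 > 0.3835 → include.
Optimal diet: deep corollas, clover heads, bramble flowers — 3 of 3 types.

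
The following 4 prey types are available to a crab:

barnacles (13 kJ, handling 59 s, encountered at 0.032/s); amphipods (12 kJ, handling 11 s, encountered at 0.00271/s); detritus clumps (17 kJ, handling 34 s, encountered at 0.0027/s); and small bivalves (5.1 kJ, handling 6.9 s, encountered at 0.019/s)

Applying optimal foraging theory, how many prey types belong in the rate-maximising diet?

4

E/h in descending order: amphipods 1.09, small bivalves 0.739, detritus clumps 0.5, barnacles 0.22 kJ/s. The optimal diet is the largest prefix of this list for which every included type satisfies E_i/h_i > R on the types above it.
Rate on top 1: 0.03158. small bivalves: 0.739 > 0.03158 → include.
Rate on top 2: 0.1115. detritus clumps: 0.5 > 0.1115 → include.
Rate on top 3: 0.14. barnacles: 0.22 > 0.14 → include.
Optimal diet: amphipods, small bivalves, detritus clumps, barnacles — 4 of 4 types.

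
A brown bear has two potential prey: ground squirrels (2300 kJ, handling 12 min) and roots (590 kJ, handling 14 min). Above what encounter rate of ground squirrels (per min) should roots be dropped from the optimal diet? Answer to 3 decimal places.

0.023 per min

The zero-one rule: include roots iff E₂/h₂ > λE₁/(1+λh₁). Equality gives the switch point.
λE₁h₂ = E₂ + λE₂h₁ ⇒ λ = E₂/(E₁h₂ − E₂h₁) = 590/(3.22e+04 − 7080) = 0.02349 per min.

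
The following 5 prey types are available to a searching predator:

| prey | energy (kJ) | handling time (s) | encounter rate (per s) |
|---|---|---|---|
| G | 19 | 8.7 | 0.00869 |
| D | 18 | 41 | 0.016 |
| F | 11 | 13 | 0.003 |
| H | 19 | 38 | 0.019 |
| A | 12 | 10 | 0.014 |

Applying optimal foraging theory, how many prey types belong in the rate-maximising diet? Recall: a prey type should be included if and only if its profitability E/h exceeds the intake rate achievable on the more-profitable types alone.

5

Profitabilities (E/h, kJ/s): G 2.18, A 1.2, F 0.846, H 0.5, D 0.439. Add prey in this order while the next type's profitability exceeds the intake rate on those already taken.
Rate on top 1: 0.1535. A: 1.2 > 0.1535 → include.
Rate on top 2: 0.274. F: 0.846 > 0.274 → include.
Rate on top 3: 0.2918. H: 0.5 > 0.2918 → include.
Rate on top 4: 0.3679. D: 0.439 > 0.3679 → include.
Optimal diet: G, A, F, H, D — 5 of 5 types.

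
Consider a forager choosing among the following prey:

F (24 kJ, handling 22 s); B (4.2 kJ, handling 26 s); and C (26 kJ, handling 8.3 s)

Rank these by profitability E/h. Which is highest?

In descending order of E/h:
C: 26/8.3 = 3.13 kJ/s
F: 24/22 = 1.09 kJ/s
B: 4.2/26 = 0.162 kJ/s

C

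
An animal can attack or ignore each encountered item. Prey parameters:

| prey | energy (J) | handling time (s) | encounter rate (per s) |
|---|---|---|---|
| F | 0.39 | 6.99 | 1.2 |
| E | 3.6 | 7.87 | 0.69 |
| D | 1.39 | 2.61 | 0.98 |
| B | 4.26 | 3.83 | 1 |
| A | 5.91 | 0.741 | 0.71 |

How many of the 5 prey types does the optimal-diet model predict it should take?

1

Rank by E/h (J/s): A 7.98, B 1.11, D 0.533, E 0.457, F 0.0558. Include each in turn until the next type's E/h falls below the running intake rate.
Rate on top 1: 2.75. B: 1.11 < 2.75 → exclude; stop.
Optimal diet: A — 1 of 5 types.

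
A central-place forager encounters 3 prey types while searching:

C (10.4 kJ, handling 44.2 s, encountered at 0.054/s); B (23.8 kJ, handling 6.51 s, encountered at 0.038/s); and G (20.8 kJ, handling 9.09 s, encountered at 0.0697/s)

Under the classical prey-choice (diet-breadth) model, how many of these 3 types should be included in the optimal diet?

2

Rank by E/h (kJ/s): B 3.66, G 2.29, C 0.235. Include each in turn until the next type's E/h falls below the running intake rate.
Rate on top 1: 0.725. G: 2.29 > 0.725 → include.
Rate on top 2: 1.252. C: 0.235 < 1.252 → exclude; stop.
Optimal diet: B, G — 2 of 3 types.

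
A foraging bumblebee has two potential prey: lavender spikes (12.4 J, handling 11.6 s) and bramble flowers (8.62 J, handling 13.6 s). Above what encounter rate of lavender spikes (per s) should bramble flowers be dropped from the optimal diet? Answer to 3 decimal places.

The zero-one rule: include bramble flowers iff E₂/h₂ > λE₁/(1+λh₁). Equality gives the switch point.
λE₁h₂ = E₂ + λE₂h₁ ⇒ λ = E₂/(E₁h₂ − E₂h₁) = 8.62/(168.6 − 99.99) = 0.1256 per s.

0.126 per s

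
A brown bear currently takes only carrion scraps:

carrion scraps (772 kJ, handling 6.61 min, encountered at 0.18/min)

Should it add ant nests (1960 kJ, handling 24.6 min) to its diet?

On carrion scraps alone, R = ΣλE/(1+Σλh) = 139/2.19 = 63.46 kJ/min.
ant nests: E/h = 1960/24.6 = 79.67 kJ/min.
Since 79.67 > R, including ant nests increases the long-run rate.

Yes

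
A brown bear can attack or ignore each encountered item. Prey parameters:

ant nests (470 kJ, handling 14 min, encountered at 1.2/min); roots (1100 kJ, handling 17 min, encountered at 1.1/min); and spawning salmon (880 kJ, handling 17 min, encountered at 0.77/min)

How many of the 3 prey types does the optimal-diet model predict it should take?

Rank by E/h (kJ/min): roots 64.7, spawning salmon 51.8, ant nests 33.6. Include each in turn until the next type's E/h falls below the running intake rate.
Rate on top 1: 61.42. spawning salmon: 51.8 < 61.42 → exclude; stop.
Optimal diet: roots — 1 of 3 types.

1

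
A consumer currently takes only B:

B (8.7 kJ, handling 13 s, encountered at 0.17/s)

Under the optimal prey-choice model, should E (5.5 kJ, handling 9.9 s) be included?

Yes

Current rate: (0.17×8.7)/(1 + 0.17×13) = 0.4607 kJ/s.
E: E/h = 5.5/9.9 = 0.5556 kJ/s.
0.5556 > 0.4607, so adding E raises the average — include it.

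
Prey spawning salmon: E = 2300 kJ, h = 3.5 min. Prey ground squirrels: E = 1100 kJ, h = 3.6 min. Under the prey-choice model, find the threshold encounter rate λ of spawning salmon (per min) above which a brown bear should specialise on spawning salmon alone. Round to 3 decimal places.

0.248 per min

At the threshold, the rate on spawning salmon alone equals the profitability of ground squirrels: λ·2300/(1 + λ·3.5) = 1100/3.6 = 305.6.
Rearranging, λ(2300 − 305.6×3.5) = 305.6, so λ = 305.6/1231 = 0.2483 per min.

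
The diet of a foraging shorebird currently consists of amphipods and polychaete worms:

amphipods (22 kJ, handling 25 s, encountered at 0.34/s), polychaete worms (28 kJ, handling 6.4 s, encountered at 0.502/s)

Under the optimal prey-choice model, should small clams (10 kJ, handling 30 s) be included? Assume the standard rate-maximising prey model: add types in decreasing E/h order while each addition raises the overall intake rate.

No

Current rate: (0.34×22 + 0.502×28)/(1 + 0.34×25 + 0.502×6.4) = 1.694 kJ/s.
small clams: E/h = 10/30 = 0.3333 kJ/s.
Since 0.3333 < R, time spent handling small clams is better spent searching.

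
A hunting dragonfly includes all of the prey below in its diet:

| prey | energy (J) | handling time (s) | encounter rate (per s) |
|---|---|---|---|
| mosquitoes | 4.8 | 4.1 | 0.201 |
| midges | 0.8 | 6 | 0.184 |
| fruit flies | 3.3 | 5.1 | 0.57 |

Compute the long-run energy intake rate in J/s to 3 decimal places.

0.513 J/s

R = Σλ_iE_i / (1 + Σλ_ih_i)
Numerator: 0.201×4.8 + 0.184×0.8 + 0.57×3.3 = 2.993
Denominator: 1 + 0.201×4.1 + 0.184×6 + 0.57×5.1 = 5.835
R = 2.993/5.835 = 0.5129 J/s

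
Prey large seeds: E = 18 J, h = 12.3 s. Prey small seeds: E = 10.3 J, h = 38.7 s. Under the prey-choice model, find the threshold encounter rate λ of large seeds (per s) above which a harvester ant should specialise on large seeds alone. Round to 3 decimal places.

0.018 per s

At the threshold, the rate on large seeds alone equals the profitability of small seeds: λ·18/(1 + λ·12.3) = 10.3/38.7 = 0.2661.
Rearranging, λ(18 − 0.2661×12.3) = 0.2661, so λ = 0.2661/14.73 = 0.01807 per s.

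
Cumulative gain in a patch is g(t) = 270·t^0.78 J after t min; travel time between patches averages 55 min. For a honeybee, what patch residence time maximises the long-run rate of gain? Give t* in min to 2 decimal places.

195.00 min

Maximise g(t)/(T+t): set derivative to zero → g'(t)(T+t) = g(t).
g'(t) = 0.78·270·t^-0.22. Setting 0.78·270·t^-0.22 = 270·t^0.78/(55+t) gives 0.78(55+t) = t, so 0.22·t = 0.78×55.
t* = 0.78×55/0.22 = 195 min.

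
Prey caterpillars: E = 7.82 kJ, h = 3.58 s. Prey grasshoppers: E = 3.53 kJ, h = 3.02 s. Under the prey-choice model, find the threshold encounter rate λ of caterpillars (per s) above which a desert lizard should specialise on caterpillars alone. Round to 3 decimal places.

At the threshold, the rate on caterpillars alone equals the profitability of grasshoppers: λ·7.82/(1 + λ·3.58) = 3.53/3.02 = 1.169.
Rearranging, λ(7.82 − 1.169×3.58) = 1.169, so λ = 1.169/3.635 = 0.3215 per s.

0.322 per s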